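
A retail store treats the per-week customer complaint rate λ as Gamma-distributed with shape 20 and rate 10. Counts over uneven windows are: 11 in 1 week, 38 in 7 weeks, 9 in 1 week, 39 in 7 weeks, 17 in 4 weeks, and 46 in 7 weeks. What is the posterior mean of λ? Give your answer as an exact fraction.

Total count: 11 + 38 + 9 + 39 + 17 + 46 = 160.
Total exposure: 1 + 7 + 1 + 7 + 4 + 7 = 27 weeks.
By Gamma–Poisson conjugacy, the posterior is Gamma(α + Σx, β + Σt) = Gamma(20 + 160, 10 + 27) = Gamma(180, 37).
Posterior mean = α'/β' = 180/37.

180/37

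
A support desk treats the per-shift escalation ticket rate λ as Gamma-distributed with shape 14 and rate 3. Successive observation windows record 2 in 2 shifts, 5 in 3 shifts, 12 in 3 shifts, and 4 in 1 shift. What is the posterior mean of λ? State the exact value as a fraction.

37/12

Total count: 2 + 5 + 12 + 4 = 23.
Total exposure: 2 + 3 + 3 + 1 = 9 shifts.
Gamma(α, β) with Poisson data over total exposure Σt gives posterior Gamma(α+Σx, β+Σt) = Gamma(37, 12).
Posterior mean = α'/β' = 37/12.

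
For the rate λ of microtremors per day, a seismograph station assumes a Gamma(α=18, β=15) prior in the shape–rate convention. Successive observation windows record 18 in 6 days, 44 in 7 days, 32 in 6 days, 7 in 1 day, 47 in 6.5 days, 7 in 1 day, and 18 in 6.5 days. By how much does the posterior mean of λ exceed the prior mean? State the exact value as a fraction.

Total count: 18 + 44 + 32 + 7 + 47 + 7 + 18 = 173.
Total exposure: 6 + 7 + 6 + 1 + 6.5 + 1 + 6.5 = 34 days.
Gamma(α, β) with Poisson data over total exposure Σt gives posterior Gamma(α+Σx, β+Σt) = Gamma(191, 49).
Posterior mean = 191/49 = 191/49; prior mean = 18/15 = 6/5. Difference = 191/49 − 6/5 = 661/245.

661/245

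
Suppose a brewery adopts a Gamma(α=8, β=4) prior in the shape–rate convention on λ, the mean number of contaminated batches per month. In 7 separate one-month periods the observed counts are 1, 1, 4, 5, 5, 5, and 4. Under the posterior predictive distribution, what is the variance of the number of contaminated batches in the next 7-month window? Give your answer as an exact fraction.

Total count: 1 + 1 + 4 + 5 + 5 + 5 + 4 = 25.
Total exposure: 7 months.
Posterior: α' = 8 + 25 = 33, β' = 4 + 7 = 11.
The posterior predictive for a window of length T is Negative Binomial with variance T·α'·(β'+T)/β'² = 7·33·18/121 = 378/11.

378/11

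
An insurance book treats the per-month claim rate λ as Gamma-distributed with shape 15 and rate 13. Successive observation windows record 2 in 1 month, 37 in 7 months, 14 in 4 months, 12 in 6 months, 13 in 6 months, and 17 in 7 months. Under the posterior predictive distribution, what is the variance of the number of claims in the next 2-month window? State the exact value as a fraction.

115/22

Total count: 2 + 37 + 14 + 12 + 13 + 17 = 95.
Total exposure: 1 + 7 + 4 + 6 + 6 + 7 = 31 months.
Conjugate update: add total count to the shape and total exposure to the rate, giving Gamma(110, 44).
The posterior predictive for a window of length T is Negative Binomial with variance T·α'·(β'+T)/β'² = 2·110·46/1936 = 115/22.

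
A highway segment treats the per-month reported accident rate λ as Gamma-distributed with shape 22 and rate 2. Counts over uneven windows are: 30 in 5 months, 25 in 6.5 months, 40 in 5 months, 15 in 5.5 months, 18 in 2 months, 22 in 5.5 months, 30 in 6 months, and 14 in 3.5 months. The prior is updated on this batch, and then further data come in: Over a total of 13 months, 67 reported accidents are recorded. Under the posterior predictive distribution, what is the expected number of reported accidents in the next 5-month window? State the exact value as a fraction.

Total count: 30 + 25 + 40 + 15 + 18 + 22 + 30 + 14 = 194.
Total exposure: 5 + 6.5 + 5 + 5.5 + 2 + 5.5 + 6 + 3.5 = 39 months.
After the first batch: Gamma(22 + 194, 2 + 39) = Gamma(216, 41).
Total count 67 over total exposure 13 months.
After the second batch: Gamma(216 + 67, 41 + 13) = Gamma(283, 54).
Predictive mean over a 5-month window = T·E[λ|data] = 5·283/54 = 1415/54.

1415/54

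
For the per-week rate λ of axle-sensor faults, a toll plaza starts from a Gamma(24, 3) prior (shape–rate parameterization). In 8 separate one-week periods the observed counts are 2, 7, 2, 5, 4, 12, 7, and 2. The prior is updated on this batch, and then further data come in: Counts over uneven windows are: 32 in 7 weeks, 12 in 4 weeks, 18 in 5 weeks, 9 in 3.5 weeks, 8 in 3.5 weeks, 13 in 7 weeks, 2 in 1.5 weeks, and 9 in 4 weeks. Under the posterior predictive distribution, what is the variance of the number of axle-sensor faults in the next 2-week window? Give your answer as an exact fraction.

Total count: 2 + 7 + 2 + 5 + 4 + 12 + 7 + 2 = 41.
Total exposure: 8 weeks.
After the first batch: Gamma(24 + 41, 3 + 8) = Gamma(65, 11).
Total count: 32 + 12 + 18 + 9 + 8 + 13 + 2 + 9 = 103.
Total exposure: 7 + 4 + 5 + 3.5 + 3.5 + 7 + 1.5 + 4 = 35.5 weeks.
After the second batch: Gamma(65 + 103, 11 + 35.5) = Gamma(168, 93/2).
The posterior predictive for a window of length T is Negative Binomial with variance T·α'·(β'+T)/β'² = 2·168·(97/2)/(8649/4) = 21728/2883.

21728/2883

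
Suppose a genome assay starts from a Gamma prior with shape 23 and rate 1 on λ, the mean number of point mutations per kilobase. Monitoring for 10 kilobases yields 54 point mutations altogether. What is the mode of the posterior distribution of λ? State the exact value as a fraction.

Total count 54 over total exposure 10 kilobases.
Conjugate update: add total count to the shape and total exposure to the rate, giving Gamma(77, 11).
Posterior mode = (α'−1)/β' = 76/11.

76/11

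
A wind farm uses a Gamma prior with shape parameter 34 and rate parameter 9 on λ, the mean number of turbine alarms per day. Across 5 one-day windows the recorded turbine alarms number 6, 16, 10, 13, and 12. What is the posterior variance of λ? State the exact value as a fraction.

13/28

Total count: 6 + 16 + 10 + 13 + 12 = 57.
Total exposure: 5 days.
Gamma(α, β) with Poisson data over total exposure Σt gives posterior Gamma(α+Σx, β+Σt) = Gamma(91, 14).
Posterior variance = α'/β'² = 91/196 = 13/28.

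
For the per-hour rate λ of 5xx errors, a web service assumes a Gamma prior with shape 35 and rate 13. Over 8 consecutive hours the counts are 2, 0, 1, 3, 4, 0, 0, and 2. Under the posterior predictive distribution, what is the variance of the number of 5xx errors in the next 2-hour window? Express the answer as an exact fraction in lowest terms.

Total count: 2 + 0 + 1 + 3 + 4 + 0 + 0 + 2 = 12.
Total exposure: 8 hours.
Posterior: α' = 35 + 12 = 47, β' = 13 + 8 = 21.
The posterior predictive for a window of length T is Negative Binomial with variance T·α'·(β'+T)/β'² = 2·47·23/441 = 2162/441.

2162/441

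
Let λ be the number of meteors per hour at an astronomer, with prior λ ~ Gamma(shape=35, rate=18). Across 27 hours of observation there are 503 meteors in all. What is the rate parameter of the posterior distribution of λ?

45

Total count 503 over total exposure 27 hours.
Posterior: α' = 35 + 503 = 538, β' = 18 + 27 = 45.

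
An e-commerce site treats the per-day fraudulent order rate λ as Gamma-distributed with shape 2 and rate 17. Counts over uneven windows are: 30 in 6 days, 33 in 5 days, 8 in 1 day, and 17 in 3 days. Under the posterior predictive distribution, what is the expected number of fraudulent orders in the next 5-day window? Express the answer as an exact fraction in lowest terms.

Total count: 30 + 33 + 8 + 17 = 88.
Total exposure: 6 + 5 + 1 + 3 = 15 days.
By Gamma–Poisson conjugacy, the posterior is Gamma(α + Σx, β + Σt) = Gamma(2 + 88, 17 + 15) = Gamma(90, 32).
Predictive mean over a 5-day window = T·E[λ|data] = 5·90/32 = 225/16.

225/16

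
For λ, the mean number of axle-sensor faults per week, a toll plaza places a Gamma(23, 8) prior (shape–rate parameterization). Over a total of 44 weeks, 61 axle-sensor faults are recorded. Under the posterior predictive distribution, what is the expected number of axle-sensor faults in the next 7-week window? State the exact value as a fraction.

Total count 61 over total exposure 44 weeks.
By Gamma–Poisson conjugacy, the posterior is Gamma(α + Σx, β + Σt) = Gamma(23 + 61, 8 + 44) = Gamma(84, 52).
Predictive mean over a 7-week window = T·E[λ|data] = 7·84/52 = 147/13.

147/13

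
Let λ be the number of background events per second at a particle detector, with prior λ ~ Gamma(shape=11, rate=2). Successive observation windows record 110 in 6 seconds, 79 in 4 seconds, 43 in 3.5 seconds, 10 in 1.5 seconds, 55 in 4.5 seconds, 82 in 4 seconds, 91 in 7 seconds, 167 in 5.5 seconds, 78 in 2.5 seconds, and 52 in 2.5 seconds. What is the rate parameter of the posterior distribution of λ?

43

Total count: 110 + 79 + 43 + 10 + 55 + 82 + 91 + 167 + 78 + 52 = 767.
Total exposure: 6 + 4 + 3.5 + 1.5 + 4.5 + 4 + 7 + 5.5 + 2.5 + 2.5 = 41 seconds.
The Gamma prior is conjugate for the Poisson rate, so λ | data ~ Gamma(11+767, 2+41) = Gamma(778, 43).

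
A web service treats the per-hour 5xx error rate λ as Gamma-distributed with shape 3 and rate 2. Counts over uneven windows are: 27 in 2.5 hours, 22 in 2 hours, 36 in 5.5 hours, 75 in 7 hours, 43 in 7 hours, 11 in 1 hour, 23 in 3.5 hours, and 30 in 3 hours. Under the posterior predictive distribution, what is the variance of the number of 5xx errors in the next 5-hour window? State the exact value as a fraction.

Total count: 27 + 22 + 36 + 75 + 43 + 11 + 23 + 30 = 267.
Total exposure: 2.5 + 2 + 5.5 + 7 + 7 + 1 + 3.5 + 3 = 31.5 hours.
Posterior: α' = 3 + 267 = 270, β' = 2 + 31.5 = 67/2.
The posterior predictive for a window of length T is Negative Binomial with variance T·α'·(β'+T)/β'² = 5·270·(77/2)/(4489/4) = 207900/4489.

207900/4489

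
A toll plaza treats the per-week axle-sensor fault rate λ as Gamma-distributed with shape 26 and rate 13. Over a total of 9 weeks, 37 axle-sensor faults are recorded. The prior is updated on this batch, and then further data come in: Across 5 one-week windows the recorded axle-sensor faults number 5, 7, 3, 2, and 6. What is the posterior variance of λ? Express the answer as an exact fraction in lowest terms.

Total count 37 over total exposure 9 weeks.
After the first batch: Gamma(26 + 37, 13 + 9) = Gamma(63, 22).
Total count: 5 + 7 + 3 + 2 + 6 = 23.
Total exposure: 5 weeks.
After the second batch: Gamma(63 + 23, 22 + 5) = Gamma(86, 27).
Posterior variance = α'/β'² = 86/729.

86/729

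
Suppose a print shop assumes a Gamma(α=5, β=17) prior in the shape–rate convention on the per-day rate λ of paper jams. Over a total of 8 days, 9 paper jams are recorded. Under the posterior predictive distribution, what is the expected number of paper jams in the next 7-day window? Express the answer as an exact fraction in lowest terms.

98/25

Total count 9 over total exposure 8 days.
Conjugate update: add total count to the shape and total exposure to the rate, giving Gamma(14, 25).
Predictive mean over a 7-day window = T·E[λ|data] = 7·14/25 = 98/25.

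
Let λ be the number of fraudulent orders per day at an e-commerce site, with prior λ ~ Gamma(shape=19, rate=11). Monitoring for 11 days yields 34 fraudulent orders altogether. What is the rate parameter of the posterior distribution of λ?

22

Total count 34 over total exposure 11 days.
Conjugate update: add total count to the shape and total exposure to the rate, giving Gamma(53, 22).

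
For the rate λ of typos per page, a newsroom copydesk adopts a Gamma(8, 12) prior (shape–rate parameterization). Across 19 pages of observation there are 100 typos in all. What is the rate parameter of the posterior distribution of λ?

Total count 100 over total exposure 19 pages.
By Gamma–Poisson conjugacy, the posterior is Gamma(α + Σx, β + Σt) = Gamma(8 + 100, 12 + 19) = Gamma(108, 31).

31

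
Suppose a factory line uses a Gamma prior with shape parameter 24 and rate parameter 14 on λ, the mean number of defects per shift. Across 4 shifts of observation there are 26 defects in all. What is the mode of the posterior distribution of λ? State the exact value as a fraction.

49/18

Total count 26 over total exposure 4 shifts.
Conjugate update: add total count to the shape and total exposure to the rate, giving Gamma(50, 18).
Posterior mode = (α'−1)/β' = 49/18.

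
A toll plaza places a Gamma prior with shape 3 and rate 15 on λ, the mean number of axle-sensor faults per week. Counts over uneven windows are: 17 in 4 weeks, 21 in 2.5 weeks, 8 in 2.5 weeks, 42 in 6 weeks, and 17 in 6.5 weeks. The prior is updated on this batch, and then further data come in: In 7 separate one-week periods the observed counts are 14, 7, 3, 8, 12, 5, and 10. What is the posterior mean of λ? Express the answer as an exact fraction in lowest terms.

Total count: 17 + 21 + 8 + 42 + 17 = 105.
Total exposure: 4 + 2.5 + 2.5 + 6 + 6.5 = 21.5 weeks.
After the first batch: Gamma(3 + 105, 15 + 21.5) = Gamma(108, 73/2).
Total count: 14 + 7 + 3 + 8 + 12 + 5 + 10 = 59.
Total exposure: 7 weeks.
After the second batch: Gamma(108 + 59, 73/2 + 7) = Gamma(167, 87/2).
Posterior mean = α'/β' = 167/(87/2) = 334/87.

334/87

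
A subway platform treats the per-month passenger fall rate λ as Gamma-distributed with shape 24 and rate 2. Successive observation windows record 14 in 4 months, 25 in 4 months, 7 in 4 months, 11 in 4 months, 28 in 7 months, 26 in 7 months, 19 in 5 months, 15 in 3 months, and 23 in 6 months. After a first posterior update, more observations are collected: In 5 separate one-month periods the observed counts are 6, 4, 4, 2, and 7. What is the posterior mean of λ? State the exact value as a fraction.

Total count: 14 + 25 + 7 + 11 + 28 + 26 + 19 + 15 + 23 = 168.
Total exposure: 4 + 4 + 4 + 4 + 7 + 7 + 5 + 3 + 6 = 44 months.
After the first batch: Gamma(24 + 168, 2 + 44) = Gamma(192, 46).
Total count: 6 + 4 + 4 + 2 + 7 = 23.
Total exposure: 5 months.
After the second batch: Gamma(192 + 23, 46 + 5) = Gamma(215, 51).
Posterior mean = α'/β' = 215/51.

215/51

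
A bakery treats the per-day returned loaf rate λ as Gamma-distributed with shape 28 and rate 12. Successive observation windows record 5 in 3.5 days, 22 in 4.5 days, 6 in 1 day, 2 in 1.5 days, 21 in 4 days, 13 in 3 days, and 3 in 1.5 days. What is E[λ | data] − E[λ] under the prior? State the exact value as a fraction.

Total count: 5 + 22 + 6 + 2 + 21 + 13 + 3 = 72.
Total exposure: 3.5 + 4.5 + 1 + 1.5 + 4 + 3 + 1.5 = 19 days.
Posterior: α' = 28 + 72 = 100, β' = 12 + 19 = 31.
Posterior mean = 100/31 = 100/31; prior mean = 28/12 = 7/3. Difference = 100/31 − 7/3 = 83/93.

83/93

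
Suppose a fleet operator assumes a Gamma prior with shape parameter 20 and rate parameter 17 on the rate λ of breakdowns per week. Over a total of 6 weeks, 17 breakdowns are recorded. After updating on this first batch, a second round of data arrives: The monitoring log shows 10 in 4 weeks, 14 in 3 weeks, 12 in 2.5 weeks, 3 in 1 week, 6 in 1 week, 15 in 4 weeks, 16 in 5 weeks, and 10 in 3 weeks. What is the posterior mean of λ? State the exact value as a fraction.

Total count 17 over total exposure 6 weeks.
After the first batch: Gamma(20 + 17, 17 + 6) = Gamma(37, 23).
Total count: 10 + 14 + 12 + 3 + 6 + 15 + 16 + 10 = 86.
Total exposure: 4 + 3 + 2.5 + 1 + 1 + 4 + 5 + 3 = 23.5 weeks.
After the second batch: Gamma(37 + 86, 23 + 23.5) = Gamma(123, 93/2).
Posterior mean = α'/β' = 123/(93/2) = 82/31.

82/31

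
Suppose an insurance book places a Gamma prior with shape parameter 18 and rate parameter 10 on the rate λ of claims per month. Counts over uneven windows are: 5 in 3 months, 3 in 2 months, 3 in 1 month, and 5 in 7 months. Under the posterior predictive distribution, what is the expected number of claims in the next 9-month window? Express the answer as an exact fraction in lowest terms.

Total count: 5 + 3 + 3 + 5 = 16.
Total exposure: 3 + 2 + 1 + 7 = 13 months.
By Gamma–Poisson conjugacy, the posterior is Gamma(α + Σx, β + Σt) = Gamma(18 + 16, 10 + 13) = Gamma(34, 23).
Predictive mean over a 9-month window = T·E[λ|data] = 9·34/23 = 306/23.

306/23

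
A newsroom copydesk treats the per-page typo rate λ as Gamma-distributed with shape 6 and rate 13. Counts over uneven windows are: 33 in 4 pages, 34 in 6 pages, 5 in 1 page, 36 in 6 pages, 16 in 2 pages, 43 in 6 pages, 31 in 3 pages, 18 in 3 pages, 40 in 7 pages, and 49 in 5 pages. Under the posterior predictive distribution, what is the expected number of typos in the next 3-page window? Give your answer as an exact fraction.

933/56

Total count: 33 + 34 + 5 + 36 + 16 + 43 + 31 + 18 + 40 + 49 = 305.
Total exposure: 4 + 6 + 1 + 6 + 2 + 6 + 3 + 3 + 7 + 5 = 43 pages.
Gamma(α, β) with Poisson data over total exposure Σt gives posterior Gamma(α+Σx, β+Σt) = Gamma(311, 56).
Predictive mean over a 3-page window = T·E[λ|data] = 3·311/56 = 933/56.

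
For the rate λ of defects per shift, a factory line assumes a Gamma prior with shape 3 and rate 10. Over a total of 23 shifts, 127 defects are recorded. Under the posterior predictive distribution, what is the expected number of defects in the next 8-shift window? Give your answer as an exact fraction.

Total count 127 over total exposure 23 shifts.
Gamma(α, β) with Poisson data over total exposure Σt gives posterior Gamma(α+Σx, β+Σt) = Gamma(130, 33).
Predictive mean over an 8-shift window = T·E[λ|data] = 8·130/33 = 1040/33.

1040/33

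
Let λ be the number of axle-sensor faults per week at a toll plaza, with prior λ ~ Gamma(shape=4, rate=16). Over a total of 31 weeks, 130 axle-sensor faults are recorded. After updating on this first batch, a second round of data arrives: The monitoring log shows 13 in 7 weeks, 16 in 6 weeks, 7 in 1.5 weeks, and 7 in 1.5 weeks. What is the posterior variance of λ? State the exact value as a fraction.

59/1323

Total count 130 over total exposure 31 weeks.
After the first batch: Gamma(4 + 130, 16 + 31) = Gamma(134, 47).
Total count: 13 + 16 + 7 + 7 = 43.
Total exposure: 7 + 6 + 1.5 + 1.5 = 16 weeks.
After the second batch: Gamma(134 + 43, 47 + 16) = Gamma(177, 63).
Posterior variance = α'/β'² = 177/3969 = 59/1323.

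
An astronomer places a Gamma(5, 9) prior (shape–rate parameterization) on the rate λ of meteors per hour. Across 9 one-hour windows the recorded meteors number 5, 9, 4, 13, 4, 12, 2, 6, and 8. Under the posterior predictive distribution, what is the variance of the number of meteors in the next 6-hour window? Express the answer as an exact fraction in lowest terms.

Total count: 5 + 9 + 4 + 13 + 4 + 12 + 2 + 6 + 8 = 63.
Total exposure: 9 hours.
Conjugate update: add total count to the shape and total exposure to the rate, giving Gamma(68, 18).
The posterior predictive for a window of length T is Negative Binomial with variance T·α'·(β'+T)/β'² = 6·68·24/324 = 272/9.

272/9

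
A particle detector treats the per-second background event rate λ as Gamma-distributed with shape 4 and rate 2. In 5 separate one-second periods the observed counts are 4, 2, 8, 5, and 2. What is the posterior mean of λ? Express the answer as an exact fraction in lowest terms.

Total count: 4 + 2 + 8 + 5 + 2 = 21.
Total exposure: 5 seconds.
Gamma(α, β) with Poisson data over total exposure Σt gives posterior Gamma(α+Σx, β+Σt) = Gamma(25, 7).
Posterior mean = α'/β' = 25/7.

25/7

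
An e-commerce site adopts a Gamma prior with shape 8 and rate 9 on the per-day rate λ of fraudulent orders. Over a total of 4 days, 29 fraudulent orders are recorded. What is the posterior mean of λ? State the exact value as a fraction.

Total count 29 over total exposure 4 days.
Gamma(α, β) with Poisson data over total exposure Σt gives posterior Gamma(α+Σx, β+Σt) = Gamma(37, 13).
Posterior mean = α'/β' = 37/13.

37/13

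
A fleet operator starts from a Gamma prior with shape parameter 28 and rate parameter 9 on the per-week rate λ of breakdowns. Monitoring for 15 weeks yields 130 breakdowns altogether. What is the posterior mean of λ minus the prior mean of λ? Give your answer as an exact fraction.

Total count 130 over total exposure 15 weeks.
Conjugate update: add total count to the shape and total exposure to the rate, giving Gamma(158, 24).
Posterior mean = 158/24 = 79/12; prior mean = 28/9 = 28/9. Difference = 79/12 − 28/9 = 125/36.

125/36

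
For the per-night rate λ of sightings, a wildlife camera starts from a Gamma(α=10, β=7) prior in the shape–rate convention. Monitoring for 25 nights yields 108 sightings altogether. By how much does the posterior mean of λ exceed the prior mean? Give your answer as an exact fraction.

Total count 108 over total exposure 25 nights.
Gamma(α, β) with Poisson data over total exposure Σt gives posterior Gamma(α+Σx, β+Σt) = Gamma(118, 32).
Posterior mean = 118/32 = 59/16; prior mean = 10/7 = 10/7. Difference = 59/16 − 10/7 = 253/112.

253/112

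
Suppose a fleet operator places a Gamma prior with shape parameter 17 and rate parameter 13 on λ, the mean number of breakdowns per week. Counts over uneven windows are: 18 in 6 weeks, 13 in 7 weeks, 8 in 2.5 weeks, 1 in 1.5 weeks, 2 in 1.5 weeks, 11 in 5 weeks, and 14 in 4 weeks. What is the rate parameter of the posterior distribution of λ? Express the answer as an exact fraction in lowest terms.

81/2

Total count: 18 + 13 + 8 + 1 + 2 + 11 + 14 = 67.
Total exposure: 6 + 7 + 2.5 + 1.5 + 1.5 + 5 + 4 = 27.5 weeks.
The Gamma prior is conjugate for the Poisson rate, so λ | data ~ Gamma(17+67, 13+27.5) = Gamma(84, 81/2).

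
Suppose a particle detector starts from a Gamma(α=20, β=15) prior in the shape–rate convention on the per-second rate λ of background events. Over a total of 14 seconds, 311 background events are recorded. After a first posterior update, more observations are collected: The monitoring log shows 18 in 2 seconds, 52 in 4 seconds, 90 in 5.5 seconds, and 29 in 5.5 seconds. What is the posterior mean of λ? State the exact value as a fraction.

260/23

Total count 311 over total exposure 14 seconds.
After the first batch: Gamma(20 + 311, 15 + 14) = Gamma(331, 29).
Total count: 18 + 52 + 90 + 29 = 189.
Total exposure: 2 + 4 + 5.5 + 5.5 = 17 seconds.
After the second batch: Gamma(331 + 189, 29 + 17) = Gamma(520, 46).
Posterior mean = α'/β' = 520/46 = 260/23.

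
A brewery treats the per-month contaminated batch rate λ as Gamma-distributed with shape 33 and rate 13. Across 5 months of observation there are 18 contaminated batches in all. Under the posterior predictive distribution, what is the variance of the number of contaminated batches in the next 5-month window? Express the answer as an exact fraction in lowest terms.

1955/108

Total count 18 over total exposure 5 months.
The Gamma prior is conjugate for the Poisson rate, so λ | data ~ Gamma(33+18, 13+5) = Gamma(51, 18).
The posterior predictive for a window of length T is Negative Binomial with variance T·α'·(β'+T)/β'² = 5·51·23/324 = 1955/108.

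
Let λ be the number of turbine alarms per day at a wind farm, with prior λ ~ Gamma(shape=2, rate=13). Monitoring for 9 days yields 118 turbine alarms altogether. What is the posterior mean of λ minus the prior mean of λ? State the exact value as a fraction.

Total count 118 over total exposure 9 days.
Gamma(α, β) with Poisson data over total exposure Σt gives posterior Gamma(α+Σx, β+Σt) = Gamma(120, 22).
Posterior mean = 120/22 = 60/11; prior mean = 2/13 = 2/13. Difference = 60/11 − 2/13 = 758/143.

758/143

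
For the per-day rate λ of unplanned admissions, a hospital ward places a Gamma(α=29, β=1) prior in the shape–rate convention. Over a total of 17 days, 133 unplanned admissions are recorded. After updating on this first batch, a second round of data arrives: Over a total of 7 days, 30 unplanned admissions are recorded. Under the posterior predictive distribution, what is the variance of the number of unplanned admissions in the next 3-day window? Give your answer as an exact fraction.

16128/625

Total count 133 over total exposure 17 days.
After the first batch: Gamma(29 + 133, 1 + 17) = Gamma(162, 18).
Total count 30 over total exposure 7 days.
After the second batch: Gamma(162 + 30, 18 + 7) = Gamma(192, 25).
The posterior predictive for a window of length T is Negative Binomial with variance T·α'·(β'+T)/β'² = 3·192·28/625 = 16128/625.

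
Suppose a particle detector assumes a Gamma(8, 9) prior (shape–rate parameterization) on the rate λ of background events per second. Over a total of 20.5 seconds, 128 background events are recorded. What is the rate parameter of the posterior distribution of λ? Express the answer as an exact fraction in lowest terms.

59/2

Total count 128 over total exposure 20.5 seconds.
By Gamma–Poisson conjugacy, the posterior is Gamma(α + Σx, β + Σt) = Gamma(8 + 128, 9 + 20.5) = Gamma(136, 59/2).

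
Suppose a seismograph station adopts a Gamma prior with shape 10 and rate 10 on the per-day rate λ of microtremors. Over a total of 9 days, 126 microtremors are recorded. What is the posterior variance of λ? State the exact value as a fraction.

136/361

Total count 126 over total exposure 9 days.
By Gamma–Poisson conjugacy, the posterior is Gamma(α + Σx, β + Σt) = Gamma(10 + 126, 10 + 9) = Gamma(136, 19).
Posterior variance = α'/β'² = 136/361.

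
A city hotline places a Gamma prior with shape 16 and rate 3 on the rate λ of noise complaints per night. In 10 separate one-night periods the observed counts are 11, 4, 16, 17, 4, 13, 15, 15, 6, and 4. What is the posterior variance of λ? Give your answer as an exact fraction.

121/169

Total count: 11 + 4 + 16 + 17 + 4 + 13 + 15 + 15 + 6 + 4 = 105.
Total exposure: 10 nights.
Gamma(α, β) with Poisson data over total exposure Σt gives posterior Gamma(α+Σx, β+Σt) = Gamma(121, 13).
Posterior variance = α'/β'² = 121/169.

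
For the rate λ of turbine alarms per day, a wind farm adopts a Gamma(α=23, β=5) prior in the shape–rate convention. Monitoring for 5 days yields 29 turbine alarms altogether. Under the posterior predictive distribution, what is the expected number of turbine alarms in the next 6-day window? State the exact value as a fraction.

156/5

Total count 29 over total exposure 5 days.
Conjugate update: add total count to the shape and total exposure to the rate, giving Gamma(52, 10).
Predictive mean over a 6-day window = T·E[λ|data] = 6·52/10 = 156/5.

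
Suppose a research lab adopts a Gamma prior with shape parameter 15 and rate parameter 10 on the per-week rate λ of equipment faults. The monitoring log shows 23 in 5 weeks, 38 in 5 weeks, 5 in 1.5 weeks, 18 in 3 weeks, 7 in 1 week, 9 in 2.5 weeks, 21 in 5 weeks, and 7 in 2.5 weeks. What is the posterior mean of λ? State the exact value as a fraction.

Total count: 23 + 38 + 5 + 18 + 7 + 9 + 21 + 7 = 128.
Total exposure: 5 + 5 + 1.5 + 3 + 1 + 2.5 + 5 + 2.5 = 25.5 weeks.
By Gamma–Poisson conjugacy, the posterior is Gamma(α + Σx, β + Σt) = Gamma(15 + 128, 10 + 25.5) = Gamma(143, 71/2).
Posterior mean = α'/β' = 143/(71/2) = 286/71.

286/71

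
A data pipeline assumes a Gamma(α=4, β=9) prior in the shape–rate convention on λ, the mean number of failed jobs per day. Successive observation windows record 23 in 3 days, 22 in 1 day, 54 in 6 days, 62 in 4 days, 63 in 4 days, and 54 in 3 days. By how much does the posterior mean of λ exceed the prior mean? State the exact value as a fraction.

403/45

Total count: 23 + 22 + 54 + 62 + 63 + 54 = 278.
Total exposure: 3 + 1 + 6 + 4 + 4 + 3 = 21 days.
Gamma(α, β) with Poisson data over total exposure Σt gives posterior Gamma(α+Σx, β+Σt) = Gamma(282, 30).
Posterior mean = 282/30 = 47/5; prior mean = 4/9 = 4/9. Difference = 47/5 − 4/9 = 403/45.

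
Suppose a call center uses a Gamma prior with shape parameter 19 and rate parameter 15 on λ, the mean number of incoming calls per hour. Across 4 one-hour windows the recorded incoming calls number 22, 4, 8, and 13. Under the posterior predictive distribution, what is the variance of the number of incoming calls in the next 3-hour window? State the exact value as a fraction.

4356/361

Total count: 22 + 4 + 8 + 13 = 47.
Total exposure: 4 hours.
Gamma(α, β) with Poisson data over total exposure Σt gives posterior Gamma(α+Σx, β+Σt) = Gamma(66, 19).
The posterior predictive for a window of length T is Negative Binomial with variance T·α'·(β'+T)/β'² = 3·66·22/361 = 4356/361.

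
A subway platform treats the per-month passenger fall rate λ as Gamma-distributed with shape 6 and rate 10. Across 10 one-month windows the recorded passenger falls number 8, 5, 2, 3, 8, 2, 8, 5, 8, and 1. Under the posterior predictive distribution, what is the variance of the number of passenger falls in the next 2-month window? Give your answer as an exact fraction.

Total count: 8 + 5 + 2 + 3 + 8 + 2 + 8 + 5 + 8 + 1 = 50.
Total exposure: 10 months.
By Gamma–Poisson conjugacy, the posterior is Gamma(α + Σx, β + Σt) = Gamma(6 + 50, 10 + 10) = Gamma(56, 20).
The posterior predictive for a window of length T is Negative Binomial with variance T·α'·(β'+T)/β'² = 2·56·22/400 = 154/25.

154/25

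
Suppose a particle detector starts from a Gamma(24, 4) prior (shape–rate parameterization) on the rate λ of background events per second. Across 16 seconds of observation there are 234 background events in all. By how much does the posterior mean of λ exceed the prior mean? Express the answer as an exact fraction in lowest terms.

Total count 234 over total exposure 16 seconds.
Gamma(α, β) with Poisson data over total exposure Σt gives posterior Gamma(α+Σx, β+Σt) = Gamma(258, 20).
Posterior mean = 258/20 = 129/10; prior mean = 24/4 = 6. Difference = 129/10 − 6 = 69/10.

69/10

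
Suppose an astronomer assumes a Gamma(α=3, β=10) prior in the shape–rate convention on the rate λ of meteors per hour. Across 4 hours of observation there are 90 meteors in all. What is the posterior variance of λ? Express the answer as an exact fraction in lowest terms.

93/196

Total count 90 over total exposure 4 hours.
Gamma(α, β) with Poisson data over total exposure Σt gives posterior Gamma(α+Σx, β+Σt) = Gamma(93, 14).
Posterior variance = α'/β'² = 93/196.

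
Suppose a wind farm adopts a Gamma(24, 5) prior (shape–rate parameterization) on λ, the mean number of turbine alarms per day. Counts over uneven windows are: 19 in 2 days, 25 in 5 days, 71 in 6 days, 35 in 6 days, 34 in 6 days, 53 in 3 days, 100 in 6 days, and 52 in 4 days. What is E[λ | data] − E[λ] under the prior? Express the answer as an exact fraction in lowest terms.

1033/215

Total count: 19 + 25 + 71 + 35 + 34 + 53 + 100 + 52 = 389.
Total exposure: 2 + 5 + 6 + 6 + 6 + 3 + 6 + 4 = 38 days.
Conjugate update: add total count to the shape and total exposure to the rate, giving Gamma(413, 43).
Posterior mean = 413/43 = 413/43; prior mean = 24/5 = 24/5. Difference = 413/43 − 24/5 = 1033/215.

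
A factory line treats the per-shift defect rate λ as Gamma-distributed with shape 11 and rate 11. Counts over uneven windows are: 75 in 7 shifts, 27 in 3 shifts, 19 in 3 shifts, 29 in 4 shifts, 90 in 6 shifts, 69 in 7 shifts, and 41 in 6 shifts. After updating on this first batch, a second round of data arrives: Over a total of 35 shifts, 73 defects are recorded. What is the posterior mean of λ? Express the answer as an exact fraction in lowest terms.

217/41

Total count: 75 + 27 + 19 + 29 + 90 + 69 + 41 = 350.
Total exposure: 7 + 3 + 3 + 4 + 6 + 7 + 6 = 36 shifts.
After the first batch: Gamma(11 + 350, 11 + 36) = Gamma(361, 47).
Total count 73 over total exposure 35 shifts.
After the second batch: Gamma(361 + 73, 47 + 35) = Gamma(434, 82).
Posterior mean = α'/β' = 434/82 = 217/41.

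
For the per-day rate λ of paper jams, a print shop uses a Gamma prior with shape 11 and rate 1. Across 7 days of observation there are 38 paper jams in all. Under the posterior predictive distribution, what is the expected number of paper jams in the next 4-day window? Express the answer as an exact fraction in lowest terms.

49/2

Total count 38 over total exposure 7 days.
By Gamma–Poisson conjugacy, the posterior is Gamma(α + Σx, β + Σt) = Gamma(11 + 38, 1 + 7) = Gamma(49, 8).
Predictive mean over a 4-day window = T·E[λ|data] = 4·49/8 = 49/2.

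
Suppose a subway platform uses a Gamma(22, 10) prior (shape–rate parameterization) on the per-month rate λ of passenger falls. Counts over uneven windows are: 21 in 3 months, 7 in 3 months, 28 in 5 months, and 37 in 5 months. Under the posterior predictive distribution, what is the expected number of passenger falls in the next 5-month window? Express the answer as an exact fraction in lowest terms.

Total count: 21 + 7 + 28 + 37 = 93.
Total exposure: 3 + 3 + 5 + 5 = 16 months.
Gamma(α, β) with Poisson data over total exposure Σt gives posterior Gamma(α+Σx, β+Σt) = Gamma(115, 26).
Predictive mean over a 5-month window = T·E[λ|data] = 5·115/26 = 575/26.

575/26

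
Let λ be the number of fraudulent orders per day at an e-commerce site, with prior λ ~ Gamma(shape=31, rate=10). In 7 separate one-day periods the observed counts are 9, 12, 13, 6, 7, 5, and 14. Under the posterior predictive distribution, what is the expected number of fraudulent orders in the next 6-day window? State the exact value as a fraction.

Total count: 9 + 12 + 13 + 6 + 7 + 5 + 14 = 66.
Total exposure: 7 days.
Posterior: α' = 31 + 66 = 97, β' = 10 + 7 = 17.
Predictive mean over a 6-day window = T·E[λ|data] = 6·97/17 = 582/17.

582/17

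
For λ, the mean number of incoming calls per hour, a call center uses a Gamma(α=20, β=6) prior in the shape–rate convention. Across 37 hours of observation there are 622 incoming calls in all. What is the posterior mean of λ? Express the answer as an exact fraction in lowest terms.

642/43

Total count 622 over total exposure 37 hours.
Conjugate update: add total count to the shape and total exposure to the rate, giving Gamma(642, 43).
Posterior mean = α'/β' = 642/43.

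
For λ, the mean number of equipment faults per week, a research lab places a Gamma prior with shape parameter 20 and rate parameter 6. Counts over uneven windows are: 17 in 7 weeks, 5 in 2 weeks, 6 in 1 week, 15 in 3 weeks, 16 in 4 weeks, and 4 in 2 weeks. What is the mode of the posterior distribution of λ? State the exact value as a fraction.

Total count: 17 + 5 + 6 + 15 + 16 + 4 = 63.
Total exposure: 7 + 2 + 1 + 3 + 4 + 2 = 19 weeks.
Posterior: α' = 20 + 63 = 83, β' = 6 + 19 = 25.
Posterior mode = (α'−1)/β' = 82/25.

82/25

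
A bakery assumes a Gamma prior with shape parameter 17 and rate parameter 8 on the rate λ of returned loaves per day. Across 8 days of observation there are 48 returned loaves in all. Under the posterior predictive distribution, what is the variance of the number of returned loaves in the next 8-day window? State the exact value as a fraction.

Total count 48 over total exposure 8 days.
Conjugate update: add total count to the shape and total exposure to the rate, giving Gamma(65, 16).
The posterior predictive for a window of length T is Negative Binomial with variance T·α'·(β'+T)/β'² = 8·65·24/256 = 195/4.

195/4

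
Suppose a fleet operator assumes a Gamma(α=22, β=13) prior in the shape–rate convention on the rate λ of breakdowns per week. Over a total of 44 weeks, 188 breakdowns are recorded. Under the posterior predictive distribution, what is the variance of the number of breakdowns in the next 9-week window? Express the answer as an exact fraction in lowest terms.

Total count 188 over total exposure 44 weeks.
Conjugate update: add total count to the shape and total exposure to the rate, giving Gamma(210, 57).
The posterior predictive for a window of length T is Negative Binomial with variance T·α'·(β'+T)/β'² = 9·210·66/3249 = 13860/361.

13860/361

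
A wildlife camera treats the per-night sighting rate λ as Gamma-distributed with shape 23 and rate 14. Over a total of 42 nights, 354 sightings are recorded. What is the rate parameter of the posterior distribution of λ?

Total count 354 over total exposure 42 nights.
By Gamma–Poisson conjugacy, the posterior is Gamma(α + Σx, β + Σt) = Gamma(23 + 354, 14 + 42) = Gamma(377, 56).

56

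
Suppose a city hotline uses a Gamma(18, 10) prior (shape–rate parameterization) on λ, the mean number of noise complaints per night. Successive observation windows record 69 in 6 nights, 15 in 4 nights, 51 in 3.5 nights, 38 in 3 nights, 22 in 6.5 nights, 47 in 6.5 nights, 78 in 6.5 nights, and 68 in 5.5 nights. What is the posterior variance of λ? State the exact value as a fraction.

1624/10609

Total count: 69 + 15 + 51 + 38 + 22 + 47 + 78 + 68 = 388.
Total exposure: 6 + 4 + 3.5 + 3 + 6.5 + 6.5 + 6.5 + 5.5 = 41.5 nights.
The Gamma prior is conjugate for the Poisson rate, so λ | data ~ Gamma(18+388, 10+41.5) = Gamma(406, 103/2).
Posterior variance = α'/β'² = 406/(10609/4) = 1624/10609.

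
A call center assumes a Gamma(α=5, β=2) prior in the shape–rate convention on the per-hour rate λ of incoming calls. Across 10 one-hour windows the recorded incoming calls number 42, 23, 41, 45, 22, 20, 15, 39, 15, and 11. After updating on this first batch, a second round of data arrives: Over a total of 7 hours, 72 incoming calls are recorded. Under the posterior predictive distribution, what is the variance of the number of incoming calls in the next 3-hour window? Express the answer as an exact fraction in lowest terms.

Total count: 42 + 23 + 41 + 45 + 22 + 20 + 15 + 39 + 15 + 11 = 273.
Total exposure: 10 hours.
After the first batch: Gamma(5 + 273, 2 + 10) = Gamma(278, 12).
Total count 72 over total exposure 7 hours.
After the second batch: Gamma(278 + 72, 12 + 7) = Gamma(350, 19).
The posterior predictive for a window of length T is Negative Binomial with variance T·α'·(β'+T)/β'² = 3·350·22/361 = 23100/361.

23100/361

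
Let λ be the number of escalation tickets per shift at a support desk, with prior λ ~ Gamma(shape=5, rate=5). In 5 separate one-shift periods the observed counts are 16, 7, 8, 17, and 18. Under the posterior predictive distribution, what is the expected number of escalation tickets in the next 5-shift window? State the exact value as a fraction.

71/2

Total count: 16 + 7 + 8 + 17 + 18 = 66.
Total exposure: 5 shifts.
By Gamma–Poisson conjugacy, the posterior is Gamma(α + Σx, β + Σt) = Gamma(5 + 66, 5 + 5) = Gamma(71, 10).
Predictive mean over a 5-shift window = T·E[λ|data] = 5·71/10 = 71/2.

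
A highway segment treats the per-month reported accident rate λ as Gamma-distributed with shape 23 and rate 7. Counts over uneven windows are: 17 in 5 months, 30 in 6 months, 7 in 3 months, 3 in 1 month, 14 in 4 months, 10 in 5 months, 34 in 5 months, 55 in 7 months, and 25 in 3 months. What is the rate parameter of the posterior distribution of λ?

46

Total count: 17 + 30 + 7 + 3 + 14 + 10 + 34 + 55 + 25 = 195.
Total exposure: 5 + 6 + 3 + 1 + 4 + 5 + 5 + 7 + 3 = 39 months.
Gamma(α, β) with Poisson data over total exposure Σt gives posterior Gamma(α+Σx, β+Σt) = Gamma(218, 46).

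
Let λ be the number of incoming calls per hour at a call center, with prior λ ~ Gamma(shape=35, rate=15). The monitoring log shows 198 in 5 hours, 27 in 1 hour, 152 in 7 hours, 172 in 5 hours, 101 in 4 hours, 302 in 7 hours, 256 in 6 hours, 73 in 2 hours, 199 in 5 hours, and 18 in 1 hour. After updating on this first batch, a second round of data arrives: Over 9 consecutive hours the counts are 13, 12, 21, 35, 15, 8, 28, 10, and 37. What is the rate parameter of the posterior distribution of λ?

Total count: 198 + 27 + 152 + 172 + 101 + 302 + 256 + 73 + 199 + 18 = 1498.
Total exposure: 5 + 1 + 7 + 5 + 4 + 7 + 6 + 2 + 5 + 1 = 43 hours.
After the first batch: Gamma(35 + 1498, 15 + 43) = Gamma(1533, 58).
Total count: 13 + 12 + 21 + 35 + 15 + 8 + 28 + 10 + 37 = 179.
Total exposure: 9 hours.
After the second batch: Gamma(1533 + 179, 58 + 9) = Gamma(1712, 67).

67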